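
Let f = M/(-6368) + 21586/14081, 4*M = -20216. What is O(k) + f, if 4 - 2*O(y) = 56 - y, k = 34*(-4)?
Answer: -4110074465/44833904 ≈ -91.673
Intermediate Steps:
k = -136
M = -5054 (M = (¼)*(-20216) = -5054)
O(y) = -26 + y/2 (O(y) = 2 - (56 - y)/2 = 2 + (-28 + y/2) = -26 + y/2)
f = 104312511/44833904 (f = -5054/(-6368) + 21586/14081 = -5054*(-1/6368) + 21586*(1/14081) = 2527/3184 + 21586/14081 = 104312511/44833904 ≈ 2.3266)
O(k) + f = (-26 + (½)*(-136)) + 104312511/44833904 = (-26 - 68) + 104312511/44833904 = -94 + 104312511/44833904 = -4110074465/44833904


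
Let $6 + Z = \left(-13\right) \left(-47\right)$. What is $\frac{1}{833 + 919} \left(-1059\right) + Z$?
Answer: $\frac{352967}{584} \approx 604.4$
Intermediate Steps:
$Z = 605$ ($Z = -6 - -611 = -6 + 611 = 605$)
$\frac{1}{833 + 919} \left(-1059\right) + Z = \frac{1}{833 + 919} \left(-1059\right) + 605 = \frac{1}{1752} \left(-1059\right) + 605 = - \frac{353}{584} + 605 = \frac{352967}{584}$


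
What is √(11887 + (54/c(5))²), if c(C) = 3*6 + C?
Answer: √6291139/23 ≈ 109.05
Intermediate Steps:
c(C) = 18 + C
√(11887 + (54/c(5))²) = √(11887 + (54/(18 + 5))²) = √(11887 + (54/23)²) = √(11887 + 2916/529) = √(6291139/529) = √6291139/23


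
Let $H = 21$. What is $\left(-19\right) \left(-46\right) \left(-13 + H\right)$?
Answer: $6992$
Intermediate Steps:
$\left(-19\right) \left(-46\right) \left(-13 + H\right) = \left(-19\right) \left(-46\right) \left(-13 + 21\right) = 874 \cdot 8 = 6992$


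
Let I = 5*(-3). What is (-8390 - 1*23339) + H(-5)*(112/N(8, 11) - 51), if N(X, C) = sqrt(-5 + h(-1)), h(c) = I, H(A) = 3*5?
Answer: -32494 - 168*I*sqrt(5) ≈ -32494.0 - 375.66*I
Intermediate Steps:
I = -15
H(A) = 15
h(c) = -15
N(X, C) = 2*I*sqrt(5) (N(X, C) = sqrt(-5 - 15) = sqrt(-20) = 2*I*sqrt(5))
(-8390 - 1*23339) + H(-5)*(112/N(8, 11) - 51) = (-8390 - 1*23339) + 15*(112/((2*I*sqrt(5))) - 51) = (-8390 - 23339) + 15*(112*(-I*sqrt(5)/10) - 51) = -31729 + 15*(-56*I*sqrt(5)/5 - 51) = -31729 + 15*(-51 - 56*I*sqrt(5)/5) = -31729 + (-765 - 168*I*sqrt(5)) = -32494 - 168*I*sqrt(5)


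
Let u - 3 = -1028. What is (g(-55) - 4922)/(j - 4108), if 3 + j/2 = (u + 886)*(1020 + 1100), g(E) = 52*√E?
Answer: 2461/296737 - 26*I*√55/296737 ≈ 0.0082935 - 0.00064981*I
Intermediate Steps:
u = -1025 (u = 3 - 1028 = -1025)
j = -589366 (j = -6 + 2*((-1025 + 886)*(1020 + 1100)) = -6 + 2*(-139*2120) = -6 + 2*(-294680) = -6 - 589360 = -589366)
(g(-55) - 4922)/(j - 4108) = (52*√(-55) - 4922)/(-589366 - 4108) = (52*(I*√55) - 4922)/(-593474) = (52*I*√55 - 4922)*(-1/593474) = (-4922 + 52*I*√55)*(-1/593474) = 2461/296737 - 26*I*√55/296737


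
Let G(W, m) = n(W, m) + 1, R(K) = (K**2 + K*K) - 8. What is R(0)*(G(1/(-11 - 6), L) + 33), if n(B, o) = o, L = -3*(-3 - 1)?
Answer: -368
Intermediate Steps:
L = 12 (L = -3*(-4) = 12)
R(K) = -8 + 2*K**2 (R(K) = (K**2 + K**2) - 8 = 2*K**2 - 8 = -8 + 2*K**2)
G(W, m) = 1 + m (G(W, m) = m + 1 = 1 + m)
R(0)*(G(1/(-11 - 6), L) + 33) = (-8 + 2*0**2)*((1 + 12) + 33) = (-8 + 2*0)*(13 + 33) = (-8 + 0)*46 = -8*46 = -368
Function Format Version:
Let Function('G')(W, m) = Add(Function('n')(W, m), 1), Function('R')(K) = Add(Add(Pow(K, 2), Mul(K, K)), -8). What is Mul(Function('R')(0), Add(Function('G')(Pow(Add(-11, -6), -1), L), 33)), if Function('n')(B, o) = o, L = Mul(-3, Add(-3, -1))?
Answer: -368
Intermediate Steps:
L = 12 (L = Mul(-3, -4) = 12)
Function('R')(K) = Add(-8, Mul(2, Pow(K, 2))) (Function('R')(K) = Add(Add(Pow(K, 2), Pow(K, 2)), -8) = Add(Mul(2, Pow(K, 2)), -8) = Add(-8, Mul(2, Pow(K, 2))))
Function('G')(W, m) = Add(1, m) (Function('G')(W, m) = Add(m, 1) = Add(1, m))
Mul(Function('R')(0), Add(Function('G')(Pow(Add(-11, -6), -1), L), 33)) = Mul(Add(-8, Mul(2, Pow(0, 2))), Add(Add(1, 12), 33)) = Mul(Add(-8, Mul(2, 0)), Add(13, 33)) = Mul(Add(-8, 0), 46) = Mul(-8, 46) = -368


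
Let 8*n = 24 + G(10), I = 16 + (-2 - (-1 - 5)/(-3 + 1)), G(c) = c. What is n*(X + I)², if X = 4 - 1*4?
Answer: 2057/4 ≈ 514.25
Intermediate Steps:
X = 0 (X = 4 - 4 = 0)
I = 11 (I = 16 + (-2 - (-6)/(-2)) = 16 + (-2 - (-6)*(-1)/2) = 16 + (-2 - 1*3) = 16 + (-2 - 3) = 16 - 5 = 11)
n = 17/4 (n = (24 + 10)/8 = (⅛)*34 = 17/4 ≈ 4.2500)
n*(X + I)² = 17*(0 + 11)²/4 = (17/4)*11² = (17/4)*121 = 2057/4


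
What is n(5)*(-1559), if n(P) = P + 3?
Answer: -12472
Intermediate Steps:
n(P) = 3 + P
n(5)*(-1559) = (3 + 5)*(-1559) = 8*(-1559) = -12472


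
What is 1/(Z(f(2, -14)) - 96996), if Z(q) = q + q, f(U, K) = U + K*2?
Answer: -1/97048 ≈ -1.0304e-5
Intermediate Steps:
f(U, K) = U + 2*K
Z(q) = 2*q
1/(Z(f(2, -14)) - 96996) = 1/(2*(2 + 2*(-14)) - 96996) = 1/(2*(2 - 28) - 96996) = 1/(2*(-26) - 96996) = 1/(-52 - 96996) = 1/(-97048) = -1/97048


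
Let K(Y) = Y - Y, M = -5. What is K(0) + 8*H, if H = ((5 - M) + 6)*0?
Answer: 0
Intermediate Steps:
H = 0 (H = ((5 - 1*(-5)) + 6)*0 = ((5 + 5) + 6)*0 = (10 + 6)*0 = 16*0 = 0)
K(Y) = 0
K(0) + 8*H = 0 + 8*0 = 0 + 0 = 0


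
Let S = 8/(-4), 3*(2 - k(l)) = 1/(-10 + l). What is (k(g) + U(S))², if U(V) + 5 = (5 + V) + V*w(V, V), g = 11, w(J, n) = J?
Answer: 121/9 ≈ 13.444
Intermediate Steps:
k(l) = 2 - 1/(3*(-10 + l))
S = -2 (S = 8*(-¼) = -2)
U(V) = V + V² (U(V) = -5 + ((5 + V) + V*V) = -5 + ((5 + V) + V²) = -5 + (5 + V + V²) = V + V²)
(k(g) + U(S))² = ((-61 + 6*11)/(3*(-10 + 11)) - 2*(1 - 2))² = ((⅓)*(-61 + 66)/1 - 2*(-1))² = ((⅓)*1*5 + 2)² = (5/3 + 2)² = (11/3)² = 121/9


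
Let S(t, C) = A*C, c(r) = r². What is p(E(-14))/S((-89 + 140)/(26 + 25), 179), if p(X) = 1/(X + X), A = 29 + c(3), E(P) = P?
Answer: -1/190456 ≈ -5.2506e-6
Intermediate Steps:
A = 38 (A = 29 + 3² = 29 + 9 = 38)
p(X) = 1/(2*X)
S(t, C) = 38*C
p(E(-14))/S((-89 + 140)/(26 + 25), 179) = ((½)/(-14))/((38*179)) = ((½)*(-1/14))/6802 = -1/28*1/6802 = -1/190456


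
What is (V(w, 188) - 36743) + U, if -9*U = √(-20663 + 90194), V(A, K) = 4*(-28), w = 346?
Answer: -36855 - 7*√1419/9 ≈ -36884.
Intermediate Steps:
V(A, K) = -112
U = -7*√1419/9 (U = -√(-20663 + 90194)/9 = -7*√1419/9 ≈ -29.299)
(V(w, 188) - 36743) + U = (-112 - 36743) - 7*√1419/9 = -36855 - 7*√1419/9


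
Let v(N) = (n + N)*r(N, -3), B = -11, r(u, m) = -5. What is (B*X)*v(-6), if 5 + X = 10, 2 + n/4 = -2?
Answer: -6050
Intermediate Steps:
n = -16 (n = -8 + 4*(-2) = -8 - 8 = -16)
X = 5 (X = -5 + 10 = 5)
v(N) = 80 - 5*N (v(N) = (-16 + N)*(-5) = 80 - 5*N)
(B*X)*v(-6) = (-11*5)*(80 - 5*(-6)) = -55*(80 + 30) = -55*110 = -6050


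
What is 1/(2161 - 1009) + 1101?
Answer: 1268353/1152 ≈ 1101.0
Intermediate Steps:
1/(2161 - 1009) + 1101 = 1/1152 + 1101 = 1268353/1152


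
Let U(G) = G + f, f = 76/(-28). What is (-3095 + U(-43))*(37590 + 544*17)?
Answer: -1029733430/7 ≈ -1.4710e+8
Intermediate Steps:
f = -19/7 (f = 76*(-1/28) = -19/7 ≈ -2.7143)
U(G) = -19/7 + G (U(G) = G - 19/7 = -19/7 + G)
(-3095 + U(-43))*(37590 + 544*17) = (-3095 + (-19/7 - 43))*(37590 + 544*17) = (-3095 - 320/7)*(37590 + 9248) = -21985/7*46838 = -1029733430/7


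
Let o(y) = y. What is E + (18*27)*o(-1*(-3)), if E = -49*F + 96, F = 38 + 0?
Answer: -308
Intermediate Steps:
F = 38
E = -1766 (E = -49*38 + 96 = -1862 + 96 = -1766)
E + (18*27)*o(-1*(-3)) = -1766 + (18*27)*(-1*(-3)) = -1766 + 486*3 = -1766 + 1458 = -308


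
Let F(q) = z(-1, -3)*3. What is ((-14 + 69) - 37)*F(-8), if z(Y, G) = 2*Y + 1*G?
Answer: -270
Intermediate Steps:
z(Y, G) = G + 2*Y (z(Y, G) = 2*Y + G = G + 2*Y)
F(q) = -15 (F(q) = (-3 + 2*(-1))*3 = (-3 - 2)*3 = -5*3 = -15)
((-14 + 69) - 37)*F(-8) = ((-14 + 69) - 37)*(-15) = (55 - 37)*(-15) = 18*(-15) = -270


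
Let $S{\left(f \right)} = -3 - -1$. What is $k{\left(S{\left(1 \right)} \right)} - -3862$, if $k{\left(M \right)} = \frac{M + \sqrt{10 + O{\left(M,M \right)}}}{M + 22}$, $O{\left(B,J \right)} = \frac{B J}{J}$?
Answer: $\frac{38619}{10} + \frac{\sqrt{2}}{10} \approx 3862.0$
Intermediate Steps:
$S{\left(f \right)} = -2$ ($S{\left(f \right)} = -3 + 1 = -2$)
$O{\left(B,J \right)} = B$
$k{\left(M \right)} = \frac{M + \sqrt{10 + M}}{22 + M}$ ($k{\left(M \right)} = \frac{M + \sqrt{10 + M}}{M + 22} = \frac{M + \sqrt{10 + M}}{22 + M}$)
$k{\left(S{\left(1 \right)} \right)} - -3862 = \frac{-2 + \sqrt{10 - 2}}{22 - 2} - -3862 = \frac{-2 + \sqrt{8}}{20} + 3862 = \frac{-2 + 2 \sqrt{2}}{20} + 3862 = \left(- \frac{1}{10} + \frac{\sqrt{2}}{10}\right) + 3862 = \frac{38619}{10} + \frac{\sqrt{2}}{10}$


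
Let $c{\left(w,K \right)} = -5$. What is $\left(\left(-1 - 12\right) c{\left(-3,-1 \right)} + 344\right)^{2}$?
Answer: $167281$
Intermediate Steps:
$\left(\left(-1 - 12\right) c{\left(-3,-1 \right)} + 344\right)^{2} = \left(\left(-1 - 12\right) \left(-5\right) + 344\right)^{2} = \left(\left(-13\right) \left(-5\right) + 344\right)^{2} = \left(65 + 344\right)^{2} = 409^{2} = 167281$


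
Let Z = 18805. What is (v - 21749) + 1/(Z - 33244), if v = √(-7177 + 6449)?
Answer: -314033812/14439 + 2*I*√182 ≈ -21749.0 + 26.981*I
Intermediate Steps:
v = 2*I*√182 (v = √(-728) = 2*I*√182 ≈ 26.981*I)
(v - 21749) + 1/(Z - 33244) = (2*I*√182 - 21749) + 1/(18805 - 33244) = (-21749 + 2*I*√182) + 1/(-14439) = (-21749 + 2*I*√182) - 1/14439 = -314033812/14439 + 2*I*√182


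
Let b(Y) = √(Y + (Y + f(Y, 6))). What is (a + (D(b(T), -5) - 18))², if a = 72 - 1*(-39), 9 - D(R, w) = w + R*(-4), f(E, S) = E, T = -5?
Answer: 11209 + 856*I*√15 ≈ 11209.0 + 3315.3*I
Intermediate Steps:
b(Y) = √3*√Y (b(Y) = √(Y + (Y + Y)) = √(Y + 2*Y) = √(3*Y) = √3*√Y)
D(R, w) = 9 - w + 4*R (D(R, w) = 9 - (w + R*(-4)) = 9 - (w - 4*R) = 9 + (-w + 4*R) = 9 - w + 4*R)
a = 111 (a = 72 + 39 = 111)
(a + (D(b(T), -5) - 18))² = (111 + ((9 - 1*(-5) + 4*(√3*√(-5))) - 18))² = (111 + ((9 + 5 + 4*(√3*(I*√5))) - 18))² = (111 + ((9 + 5 + 4*(I*√15)) - 18))² = (111 + ((9 + 5 + 4*I*√15) - 18))² = (111 + ((14 + 4*I*√15) - 18))² = (111 + (-4 + 4*I*√15))² = (107 + 4*I*√15)²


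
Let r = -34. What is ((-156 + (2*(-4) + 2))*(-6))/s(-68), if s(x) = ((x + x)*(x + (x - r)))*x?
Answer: -81/78608 ≈ -0.0010304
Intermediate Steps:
s(x) = 2*x**2*(34 + 2*x) (s(x) = ((x + x)*(x + (x - 1*(-34))))*x = ((2*x)*(x + (x + 34)))*x = ((2*x)*(x + (34 + x)))*x = ((2*x)*(34 + 2*x))*x = (2*x*(34 + 2*x))*x = 2*x**2*(34 + 2*x))
((-156 + (2*(-4) + 2))*(-6))/s(-68) = ((-156 + (2*(-4) + 2))*(-6))/((4*(-68)**2*(17 - 68))) = ((-156 + (-8 + 2))*(-6))/((4*4624*(-51))) = ((-156 - 6)*(-6))/(-943296) = -162*(-6)*(-1/943296) = 972*(-1/943296) = -81/78608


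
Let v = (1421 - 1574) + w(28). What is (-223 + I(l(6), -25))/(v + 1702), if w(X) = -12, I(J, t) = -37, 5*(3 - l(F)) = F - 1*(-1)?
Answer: -260/1537 ≈ -0.16916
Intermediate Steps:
l(F) = 14/5 - F/5 (l(F) = 3 - (F - 1*(-1))/5 = 3 - (F + 1)/5 = 3 - (1 + F)/5 = 3 + (-⅕ - F/5) = 14/5 - F/5)
v = -165 (v = (1421 - 1574) - 12 = -153 - 12 = -165)
(-223 + I(l(6), -25))/(v + 1702) = (-223 - 37)/(-165 + 1702) = -260/1537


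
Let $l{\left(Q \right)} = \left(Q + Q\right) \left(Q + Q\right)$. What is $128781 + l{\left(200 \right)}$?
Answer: $288781$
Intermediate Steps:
$l{\left(Q \right)} = 4 Q^{2}$ ($l{\left(Q \right)} = 2 Q 2 Q = 4 Q^{2}$)
$128781 + l{\left(200 \right)} = 128781 + 4 \cdot 200^{2} = 128781 + 4 \cdot 40000 = 128781 + 160000 = 288781$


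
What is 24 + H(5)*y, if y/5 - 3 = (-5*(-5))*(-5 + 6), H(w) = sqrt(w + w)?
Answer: 24 + 140*sqrt(10) ≈ 466.72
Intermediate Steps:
H(w) = sqrt(2)*sqrt(w) (H(w) = sqrt(2*w) = sqrt(2)*sqrt(w))
y = 140 (y = 15 + 5*((-5*(-5))*(-5 + 6)) = 15 + 5*(25*1) = 15 + 5*25 = 15 + 125 = 140)
24 + H(5)*y = 24 + (sqrt(2)*sqrt(5))*140 = 24 + sqrt(10)*140 = 24 + 140*sqrt(10)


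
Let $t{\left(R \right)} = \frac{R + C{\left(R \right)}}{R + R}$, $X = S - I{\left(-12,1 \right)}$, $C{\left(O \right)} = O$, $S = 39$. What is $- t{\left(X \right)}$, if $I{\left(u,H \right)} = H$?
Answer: $-1$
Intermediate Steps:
$X = 38$ ($X = 39 - 1 = 38$)
$t{\left(R \right)} = 1$ ($t{\left(R \right)} = \frac{R + R}{R + R} = \frac{2 R}{2 R} = 2 R \frac{1}{2 R} = 1$)
$- t{\left(X \right)} = \left(-1\right) 1 = -1$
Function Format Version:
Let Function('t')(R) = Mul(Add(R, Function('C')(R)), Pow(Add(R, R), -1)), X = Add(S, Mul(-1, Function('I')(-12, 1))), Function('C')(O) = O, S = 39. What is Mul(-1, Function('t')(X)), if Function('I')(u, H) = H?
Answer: -1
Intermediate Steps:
X = 38 (X = Add(39, Mul(-1, 1)) = Add(39, -1) = 38)
Function('t')(R) = 1 (Function('t')(R) = Mul(Add(R, R), Pow(Add(R, R), -1)) = Mul(Mul(2, R), Pow(Mul(2, R), -1)) = Mul(Mul(2, R), Mul(Rational(1, 2), Pow(R, -1))) = 1)
Mul(-1, Function('t')(X)) = Mul(-1, 1) = -1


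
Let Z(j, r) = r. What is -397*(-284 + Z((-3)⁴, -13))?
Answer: 117909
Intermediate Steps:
-397*(-284 + Z((-3)⁴, -13)) = -397*(-284 - 13) = -397*(-297) = 117909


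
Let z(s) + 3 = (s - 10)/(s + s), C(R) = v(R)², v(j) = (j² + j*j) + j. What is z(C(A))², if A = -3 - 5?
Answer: 51854401/8294400 ≈ 6.2517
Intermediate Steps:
v(j) = j + 2*j² (v(j) = (j² + j²) + j = 2*j² + j = j + 2*j²)
A = -8
C(R) = R²*(1 + 2*R)² (C(R) = (R*(1 + 2*R))² = R²*(1 + 2*R)²)
z(s) = -3 + (-10 + s)/(2*s) (z(s) = -3 + (s - 10)/(s + s) = -3 + (-10 + s)/((2*s)) = -3 + (-10 + s)*(1/(2*s)) = -3 + (-10 + s)/(2*s))
z(C(A))² = (-5/2 - 5*1/(64*(1 + 2*(-8))²))² = (-5/2 - 5*1/(64*(1 - 16)²))² = (-5/2 - 5/(64*(-15)²))² = (-5/2 - 5/(64*225))² = (-5/2 - 5/14400)² = (-5/2 - 5*1/14400)² = (-5/2 - 1/2880)² = (-7201/2880)² = 51854401/8294400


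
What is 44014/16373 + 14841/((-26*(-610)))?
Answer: 941053733/259675780 ≈ 3.6240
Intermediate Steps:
44014/16373 + 14841/((-26*(-610))) = 44014*(1/16373) + 14841/15860 = 44014/16373 + 14841*(1/15860) = 44014/16373 + 14841/15860 = 941053733/259675780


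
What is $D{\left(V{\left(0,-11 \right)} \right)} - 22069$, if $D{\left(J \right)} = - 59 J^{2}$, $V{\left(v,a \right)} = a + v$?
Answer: $-29208$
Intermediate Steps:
$D{\left(V{\left(0,-11 \right)} \right)} - 22069 = - 59 \left(-11 + 0\right)^{2} - 22069 = - 59 \left(-11\right)^{2} - 22069 = \left(-59\right) 121 - 22069 = -7139 - 22069 = -29208$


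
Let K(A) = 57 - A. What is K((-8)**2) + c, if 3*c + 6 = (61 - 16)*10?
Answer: 141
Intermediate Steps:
c = 148 (c = -2 + ((61 - 16)*10)/3 = -2 + (45*10)/3 = -2 + (1/3)*450 = -2 + 150 = 148)
K((-8)**2) + c = (57 - 1*(-8)**2) + 148 = (57 - 1*64) + 148 = (57 - 64) + 148 = -7 + 148 = 141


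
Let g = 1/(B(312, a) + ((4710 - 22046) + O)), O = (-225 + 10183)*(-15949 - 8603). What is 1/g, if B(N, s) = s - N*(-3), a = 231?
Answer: -244504985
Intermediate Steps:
O = -244488816 (O = 9958*(-24552) = -244488816)
B(N, s) = s + 3*N (B(N, s) = s - (-3)*N = s + 3*N)
g = -1/244504985 (g = 1/((231 + 3*312) + ((4710 - 22046) - 244488816)) = 1/((231 + 936) + (-17336 - 244488816)) = 1/(1167 - 244506152) = 1/(-244504985) = -1/244504985 ≈ -4.0899e-9)
1/g = 1/(-1/244504985) = -244504985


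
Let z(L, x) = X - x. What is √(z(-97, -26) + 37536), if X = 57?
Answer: √37619 ≈ 193.96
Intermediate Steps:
z(L, x) = 57 - x
√(z(-97, -26) + 37536) = √((57 - 1*(-26)) + 37536) = √((57 + 26) + 37536) = √(83 + 37536) = √37619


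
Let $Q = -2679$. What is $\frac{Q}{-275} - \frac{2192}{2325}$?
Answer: $\frac{45007}{5115} \approx 8.799$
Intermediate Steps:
$\frac{Q}{-275} - \frac{2192}{2325} = - \frac{2679}{-275} - \frac{2192}{2325} = \left(-2679\right) \left(- \frac{1}{275}\right) - \frac{2192}{2325} = \frac{2679}{275} - \frac{2192}{2325} = \frac{45007}{5115}$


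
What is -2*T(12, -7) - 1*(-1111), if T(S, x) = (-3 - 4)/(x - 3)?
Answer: 5548/5 ≈ 1109.6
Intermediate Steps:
T(S, x) = -7/(-3 + x)
-2*T(12, -7) - 1*(-1111) = -(-14)/(-3 - 7) - 1*(-1111) = -(-14)/(-10) + 1111 = -(-14)*(-1)/10 + 1111 = -2*7/10 + 1111 = -7/5 + 1111 = 5548/5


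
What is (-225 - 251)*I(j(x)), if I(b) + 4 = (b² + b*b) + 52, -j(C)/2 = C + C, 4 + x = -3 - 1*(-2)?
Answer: -403648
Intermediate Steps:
x = -5 (x = -4 + (-3 - 1*(-2)) = -4 + (-3 + 2) = -4 - 1 = -5)
j(C) = -4*C (j(C) = -2*(C + C) = -4*C)
I(b) = 48 + 2*b² (I(b) = -4 + ((b² + b*b) + 52) = -4 + ((b² + b²) + 52) = -4 + (2*b² + 52) = -4 + (52 + 2*b²) = 48 + 2*b²)
(-225 - 251)*I(j(x)) = (-225 - 251)*(48 + 2*(-4*(-5))²) = -476*(48 + 2*20²) = -476*(48 + 2*400) = -476*(48 + 800) = -476*848 = -403648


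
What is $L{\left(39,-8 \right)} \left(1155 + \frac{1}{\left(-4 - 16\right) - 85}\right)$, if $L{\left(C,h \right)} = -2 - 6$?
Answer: $- \frac{970192}{105} \approx -9239.9$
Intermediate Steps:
$L{\left(C,h \right)} = -8$
$L{\left(39,-8 \right)} \left(1155 + \frac{1}{\left(-4 - 16\right) - 85}\right) = - 8 \left(1155 + \frac{1}{\left(-4 - 16\right) - 85}\right) = - 8 \left(1155 + \frac{1}{-20 - 85}\right) = - 8 \left(1155 + \frac{1}{-105}\right) = - 8 \left(1155 - \frac{1}{105}\right) = \left(-8\right) \frac{121274}{105} = - \frac{970192}{105}$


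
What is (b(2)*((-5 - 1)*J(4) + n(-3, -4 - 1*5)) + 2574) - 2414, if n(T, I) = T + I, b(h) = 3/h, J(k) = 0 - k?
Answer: 178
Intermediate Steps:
J(k) = -k
n(T, I) = I + T
(b(2)*((-5 - 1)*J(4) + n(-3, -4 - 1*5)) + 2574) - 2414 = ((3/2)*((-5 - 1)*(-1*4) + ((-4 - 1*5) - 3)) + 2574) - 2414 = ((3*(1/2))*(-6*(-4) + ((-4 - 5) - 3)) + 2574) - 2414 = (3*(24 + (-9 - 3))/2 + 2574) - 2414 = (3*(24 - 12)/2 + 2574) - 2414 = ((3/2)*12 + 2574) - 2414 = (18 + 2574) - 2414 = 2592 - 2414 = 178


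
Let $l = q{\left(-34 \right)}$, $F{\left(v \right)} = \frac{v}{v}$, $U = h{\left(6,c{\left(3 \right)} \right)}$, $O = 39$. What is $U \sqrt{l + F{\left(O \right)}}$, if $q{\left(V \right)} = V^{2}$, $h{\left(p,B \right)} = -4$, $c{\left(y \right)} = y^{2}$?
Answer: $- 4 \sqrt{1157} \approx -136.06$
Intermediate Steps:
$U = -4$
$F{\left(v \right)} = 1$
$l = 1156$ ($l = \left(-34\right)^{2} = 1156$)
$U \sqrt{l + F{\left(O \right)}} = - 4 \sqrt{1156 + 1} = - 4 \sqrt{1157}$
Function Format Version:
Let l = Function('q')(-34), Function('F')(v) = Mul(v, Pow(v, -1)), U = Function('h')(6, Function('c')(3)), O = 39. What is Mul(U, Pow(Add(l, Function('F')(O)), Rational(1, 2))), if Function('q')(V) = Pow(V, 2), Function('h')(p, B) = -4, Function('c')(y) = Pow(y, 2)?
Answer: Mul(-4, Pow(1157, Rational(1, 2))) ≈ -136.06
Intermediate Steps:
U = -4
Function('F')(v) = 1
l = 1156 (l = Pow(-34, 2) = 1156)
Mul(U, Pow(Add(l, Function('F')(O)), Rational(1, 2))) = Mul(-4, Pow(Add(1156, 1), Rational(1, 2))) = Mul(-4, Pow(1157, Rational(1, 2)))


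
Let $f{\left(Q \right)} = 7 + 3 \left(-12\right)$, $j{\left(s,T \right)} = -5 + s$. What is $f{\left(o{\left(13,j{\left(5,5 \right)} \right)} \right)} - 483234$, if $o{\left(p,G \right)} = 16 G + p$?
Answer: $-483263$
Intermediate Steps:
$o{\left(p,G \right)} = p + 16 G$
$f{\left(Q \right)} = -29$ ($f{\left(Q \right)} = 7 - 36 = -29$)
$f{\left(o{\left(13,j{\left(5,5 \right)} \right)} \right)} - 483234 = -29 - 483234 = -483263$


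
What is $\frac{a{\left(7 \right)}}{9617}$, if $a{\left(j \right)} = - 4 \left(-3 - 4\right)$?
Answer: $\frac{28}{9617} \approx 0.0029115$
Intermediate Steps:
$a{\left(j \right)} = 28$ ($a{\left(j \right)} = \left(-4\right) \left(-7\right) = 28$)
$\frac{a{\left(7 \right)}}{9617} = \frac{28}{9617}$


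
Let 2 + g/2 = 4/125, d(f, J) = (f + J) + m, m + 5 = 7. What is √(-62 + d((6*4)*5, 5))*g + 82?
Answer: 82 - 492*√65/125 ≈ 50.267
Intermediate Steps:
m = 2 (m = -5 + 7 = 2)
d(f, J) = 2 + J + f (d(f, J) = (f + J) + 2 = (J + f) + 2 = 2 + J + f)
g = -492/125 (g = -4 + 2*(4/125) = -4 + 8/125 = -492/125 ≈ -3.9360)
√(-62 + d((6*4)*5, 5))*g + 82 = √(-62 + (2 + 5 + (6*4)*5))*(-492/125) + 82 = √(-62 + (2 + 5 + 24*5))*(-492/125) + 82 = √(-62 + (2 + 5 + 120))*(-492/125) + 82 = √(-62 + 127)*(-492/125) + 82 = √65*(-492/125) + 82 = -492*√65/125 + 82 = 82 - 492*√65/125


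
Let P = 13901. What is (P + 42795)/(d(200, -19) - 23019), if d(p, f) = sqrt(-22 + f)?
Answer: -652542612/264937201 - 28348*I*sqrt(41)/264937201 ≈ -2.463 - 0.00068513*I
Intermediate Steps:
(P + 42795)/(d(200, -19) - 23019) = (13901 + 42795)/(sqrt(-22 - 19) - 23019) = 56696/(sqrt(-41) - 23019) = 56696/(I*sqrt(41) - 23019) = 56696/(-23019 + I*sqrt(41))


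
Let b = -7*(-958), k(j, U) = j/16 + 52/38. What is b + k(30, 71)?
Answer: 1019805/152 ≈ 6709.2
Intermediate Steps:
k(j, U) = 26/19 + j/16 (k(j, U) = j*(1/16) + 52*(1/38) = j/16 + 26/19 = 26/19 + j/16)
b = 6706
b + k(30, 71) = 6706 + (26/19 + (1/16)*30) = 6706 + (26/19 + 15/8) = 6706 + 493/152 = 1019805/152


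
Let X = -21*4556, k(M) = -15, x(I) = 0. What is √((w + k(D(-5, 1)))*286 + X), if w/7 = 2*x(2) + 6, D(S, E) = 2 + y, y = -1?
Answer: I*√87954 ≈ 296.57*I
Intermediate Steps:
D(S, E) = 1 (D(S, E) = 2 - 1 = 1)
w = 42 (w = 7*(2*0 + 6) = 7*(0 + 6) = 7*6 = 42)
X = -95676
√((w + k(D(-5, 1)))*286 + X) = √((42 - 15)*286 - 95676) = √(27*286 - 95676) = √(7722 - 95676) = √(-87954) = I*√87954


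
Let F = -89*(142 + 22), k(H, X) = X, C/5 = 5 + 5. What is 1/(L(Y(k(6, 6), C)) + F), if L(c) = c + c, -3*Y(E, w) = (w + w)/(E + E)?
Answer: -9/131414 ≈ -6.8486e-5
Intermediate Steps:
C = 50 (C = 5*(5 + 5) = 5*10 = 50)
Y(E, w) = -w/(3*E) (Y(E, w) = -(w + w)/(3*(E + E)) = -2*w/(3*(2*E)) = -2*w*1/(2*E)/3 = -w/(3*E))
L(c) = 2*c
F = -14596 (F = -89*164 = -14596)
1/(L(Y(k(6, 6), C)) + F) = 1/(2*(-⅓*50/6) - 14596) = 1/(2*(-⅓*50*⅙) - 14596) = 1/(2*(-25/9) - 14596) = 1/(-50/9 - 14596) = 1/(-131414/9) = -9/131414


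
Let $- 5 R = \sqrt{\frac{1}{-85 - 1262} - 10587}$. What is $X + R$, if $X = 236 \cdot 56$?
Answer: $13216 - \frac{i \sqrt{19209149430}}{6735} \approx 13216.0 - 20.579 i$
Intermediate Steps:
$X = 13216$
$R = - \frac{i \sqrt{19209149430}}{6735}$ ($R = - \frac{\sqrt{\frac{1}{-85 - 1262} - 10587}}{5} = - \frac{\sqrt{\frac{1}{-1347} - 10587}}{5} = - \frac{\sqrt{- \frac{1}{1347} - 10587}}{5} = - \frac{\sqrt{- \frac{14260690}{1347}}}{5} = - \frac{\frac{1}{1347} i \sqrt{19209149430}}{5} = - \frac{i \sqrt{19209149430}}{6735} \approx - 20.579 i$)
$X + R = 13216 - \frac{i \sqrt{19209149430}}{6735}$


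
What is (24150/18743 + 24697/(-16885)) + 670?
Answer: 211983498729/316475555 ≈ 669.83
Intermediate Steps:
(24150/18743 + 24697/(-16885)) + 670 = (24150*(1/18743) + 24697*(-1/16885)) + 670 = (24150/18743 - 24697/16885) + 670 = -55123121/316475555 + 670 = 211983498729/316475555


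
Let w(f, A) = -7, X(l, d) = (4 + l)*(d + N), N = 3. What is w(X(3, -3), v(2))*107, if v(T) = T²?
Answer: -749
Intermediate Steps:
X(l, d) = (3 + d)*(4 + l) (X(l, d) = (4 + l)*(d + 3) = (4 + l)*(3 + d) = (3 + d)*(4 + l))
w(X(3, -3), v(2))*107 = -7*107 = -749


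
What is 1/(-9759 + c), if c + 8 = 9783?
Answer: 1/16 ≈ 0.062500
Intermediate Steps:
c = 9775 (c = -8 + 9783 = 9775)
1/(-9759 + c) = 1/(-9759 + 9775) = 1/16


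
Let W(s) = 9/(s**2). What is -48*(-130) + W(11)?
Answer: 755049/121 ≈ 6240.1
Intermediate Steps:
W(s) = 9/s**2
-48*(-130) + W(11) = -48*(-130) + 9/11**2 = 6240 + 9*(1/121) = 6240 + 9/121 = 755049/121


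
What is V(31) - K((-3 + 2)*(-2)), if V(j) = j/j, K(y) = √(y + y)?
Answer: -1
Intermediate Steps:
K(y) = √2*√y (K(y) = √(2*y) = √2*√y)
V(j) = 1
V(31) - K((-3 + 2)*(-2)) = 1 - √2*√((-3 + 2)*(-2)) = 1 - √2*√(-1*(-2)) = 1 - √2*√2 = 1 - 1*2 = 1 - 2 = -1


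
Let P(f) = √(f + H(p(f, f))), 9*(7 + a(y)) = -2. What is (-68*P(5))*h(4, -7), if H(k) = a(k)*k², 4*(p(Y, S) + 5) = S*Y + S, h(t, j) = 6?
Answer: -1156*I*√5 ≈ -2584.9*I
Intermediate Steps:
a(y) = -65/9 (a(y) = -7 + (⅑)*(-2) = -7 - 2/9 = -65/9)
p(Y, S) = -5 + S/4 + S*Y/4 (p(Y, S) = -5 + (S*Y + S)/4 = -5 + (S + S*Y)/4 = -5 + (S/4 + S*Y/4) = -5 + S/4 + S*Y/4)
H(k) = -65*k²/9
P(f) = √(f - 65*(-5 + f/4 + f²/4)²/9) (P(f) = √(f - 65*(-5 + f/4 + f*f/4)²/9) = √(f - 65*(-5 + f/4 + f²/4)²/9))
(-68*P(5))*h(4, -7) = -17*√(-65*(-20 + 5 + 5²)² + 144*5)/3*6 = -17*√(-65*(-20 + 5 + 25)² + 720)/3*6 = -17*√(-65*10² + 720)/3*6 = -17*√(-65*100 + 720)/3*6 = -17*√(-6500 + 720)/3*6 = -17*√(-5780)/3*6 = -17*34*I*√5/3*6 = -578*I*√5/3*6 = -1156*I*√5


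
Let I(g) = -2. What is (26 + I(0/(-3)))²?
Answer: 576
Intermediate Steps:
(26 + I(0/(-3)))² = (26 - 2)² = 24² = 576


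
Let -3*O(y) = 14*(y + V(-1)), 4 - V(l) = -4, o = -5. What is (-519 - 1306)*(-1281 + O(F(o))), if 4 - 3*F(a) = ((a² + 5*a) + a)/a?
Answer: 2414475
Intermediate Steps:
V(l) = 8 (V(l) = 4 - 1*(-4) = 4 + 4 = 8)
F(a) = 4/3 - (a² + 6*a)/(3*a) (F(a) = 4/3 - ((a² + 5*a) + a)/(3*a) = 4/3 - (a² + 6*a)/(3*a))
O(y) = -112/3 - 14*y/3 (O(y) = -14*(y + 8)/3 = -14*(8 + y)/3 = -(112 + 14*y)/3 = -112/3 - 14*y/3)
(-519 - 1306)*(-1281 + O(F(o))) = (-519 - 1306)*(-1281 + (-112/3 - 14*(-⅔ - ⅓*(-5))/3)) = -1825*(-1281 + (-112/3 - 14*(-⅔ + 5/3)/3)) = -1825*(-1281 + (-112/3 - 14/3*1)) = -1825*(-1281 + (-112/3 - 14/3)) = -1825*(-1281 - 42) = -1825*(-1323) = 2414475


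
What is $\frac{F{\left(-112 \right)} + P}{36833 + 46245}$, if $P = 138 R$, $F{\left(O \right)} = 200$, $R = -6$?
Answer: $- \frac{314}{41539} \approx -0.0075592$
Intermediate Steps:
$P = -828$ ($P = 138 \left(-6\right) = -828$)
$\frac{F{\left(-112 \right)} + P}{36833 + 46245} = \frac{200 - 828}{36833 + 46245} = - \frac{628}{83078} = \left(-628\right) \frac{1}{83078} = - \frac{314}{41539}$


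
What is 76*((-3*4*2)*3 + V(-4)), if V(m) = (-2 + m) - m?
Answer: -5624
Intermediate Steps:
V(m) = -2
76*((-3*4*2)*3 + V(-4)) = 76*((-3*4*2)*3 - 2) = 76*(-12*2*3 - 2) = 76*(-24*3 - 2) = 76*(-72 - 2) = 76*(-74) = -5624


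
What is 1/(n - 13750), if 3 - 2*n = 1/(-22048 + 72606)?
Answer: -101116/1390193327 ≈ -7.2735e-5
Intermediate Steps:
n = 151673/101116 (n = 3/2 - 1/(2*(-22048 + 72606)) = 3/2 - ½/50558 = 3/2 - ½*1/50558 = 3/2 - 1/101116 = 151673/101116 ≈ 1.5000)
1/(n - 13750) = 1/(151673/101116 - 13750) = 1/(-1390193327/101116) = -101116/1390193327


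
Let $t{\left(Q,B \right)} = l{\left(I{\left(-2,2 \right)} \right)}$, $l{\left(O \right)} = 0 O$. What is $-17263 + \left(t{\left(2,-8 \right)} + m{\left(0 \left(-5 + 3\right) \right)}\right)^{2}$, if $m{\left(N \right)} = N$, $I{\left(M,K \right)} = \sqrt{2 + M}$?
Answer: $-17263$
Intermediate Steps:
$l{\left(O \right)} = 0$
$t{\left(Q,B \right)} = 0$
$-17263 + \left(t{\left(2,-8 \right)} + m{\left(0 \left(-5 + 3\right) \right)}\right)^{2} = -17263 + \left(0 + 0 \left(-5 + 3\right)\right)^{2} = -17263 + \left(0 + 0 \left(-2\right)\right)^{2} = -17263 + \left(0 + 0\right)^{2} = -17263 + 0^{2} = -17263 + 0 = -17263$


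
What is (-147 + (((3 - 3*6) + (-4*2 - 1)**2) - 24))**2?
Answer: 11025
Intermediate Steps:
(-147 + (((3 - 3*6) + (-4*2 - 1)**2) - 24))**2 = (-147 + (((3 - 18) + (-8 - 1)**2) - 24))**2 = (-147 + ((-15 + (-9)**2) - 24))**2 = (-147 + ((-15 + 81) - 24))**2 = (-147 + (66 - 24))**2 = (-147 + 42)**2 = (-105)**2 = 11025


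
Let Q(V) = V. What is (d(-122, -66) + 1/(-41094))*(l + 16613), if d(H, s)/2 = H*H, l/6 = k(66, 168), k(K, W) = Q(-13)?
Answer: 20227037168185/41094 ≈ 4.9221e+8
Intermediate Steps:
k(K, W) = -13
l = -78 (l = 6*(-13) = -78)
d(H, s) = 2*H**2 (d(H, s) = 2*(H*H) = 2*H**2)
(d(-122, -66) + 1/(-41094))*(l + 16613) = (2*(-122)**2 + 1/(-41094))*(-78 + 16613) = (2*14884 - 1/41094)*16535 = (29768 - 1/41094)*16535 = (1223286191/41094)*16535 = 20227037168185/41094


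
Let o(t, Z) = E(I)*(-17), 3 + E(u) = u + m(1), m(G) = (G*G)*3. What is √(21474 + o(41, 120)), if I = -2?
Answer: 2*√5377 ≈ 146.66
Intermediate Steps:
m(G) = 3*G² (m(G) = G²*3 = 3*G²)
E(u) = u (E(u) = -3 + (u + 3*1²) = -3 + (u + 3*1) = -3 + (u + 3) = -3 + (3 + u) = u)
o(t, Z) = 34 (o(t, Z) = -2*(-17) = 34)
√(21474 + o(41, 120)) = √(21474 + 34) = √21508 = 2*√5377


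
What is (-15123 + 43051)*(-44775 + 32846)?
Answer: -333153112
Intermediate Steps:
(-15123 + 43051)*(-44775 + 32846) = 27928*(-11929) = -333153112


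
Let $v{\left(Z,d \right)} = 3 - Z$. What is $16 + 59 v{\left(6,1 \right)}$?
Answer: $-161$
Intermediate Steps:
$16 + 59 v{\left(6,1 \right)} = 16 + 59 \left(3 - 6\right) = 16 + 59 \left(-3\right) = 16 - 177 = -161$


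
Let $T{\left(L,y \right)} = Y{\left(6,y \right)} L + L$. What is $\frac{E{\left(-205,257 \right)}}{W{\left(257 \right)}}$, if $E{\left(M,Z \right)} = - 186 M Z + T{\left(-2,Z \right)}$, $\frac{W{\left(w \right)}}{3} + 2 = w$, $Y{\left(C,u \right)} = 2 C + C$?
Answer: $\frac{9799372}{765} \approx 12810.0$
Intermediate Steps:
$Y{\left(C,u \right)} = 3 C$
$W{\left(w \right)} = -6 + 3 w$
$T{\left(L,y \right)} = 19 L$ ($T{\left(L,y \right)} = 3 \cdot 6 L + L = 18 L + L = 19 L$)
$E{\left(M,Z \right)} = -38 - 186 M Z$ ($E{\left(M,Z \right)} = - 186 M Z + 19 \left(-2\right) = - 186 M Z - 38 = -38 - 186 M Z$)
$\frac{E{\left(-205,257 \right)}}{W{\left(257 \right)}} = \frac{-38 - \left(-38130\right) 257}{-6 + 3 \cdot 257} = \frac{-38 + 9799410}{-6 + 771} = \frac{9799372}{765}$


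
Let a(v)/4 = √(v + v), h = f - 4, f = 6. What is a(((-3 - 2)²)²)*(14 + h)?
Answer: 1600*√2 ≈ 2262.7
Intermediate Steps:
h = 2 (h = 6 - 4 = 2)
a(v) = 4*√2*√v (a(v) = 4*√(v + v) = 4*√(2*v) = 4*(√2*√v) = 4*√2*√v)
a(((-3 - 2)²)²)*(14 + h) = (4*√2*√(((-3 - 2)²)²))*(14 + 2) = (4*√2*√(((-5)²)²))*16 = (4*√2*√(25²))*16 = (4*√2*√625)*16 = (4*√2*25)*16 = (100*√2)*16 = 1600*√2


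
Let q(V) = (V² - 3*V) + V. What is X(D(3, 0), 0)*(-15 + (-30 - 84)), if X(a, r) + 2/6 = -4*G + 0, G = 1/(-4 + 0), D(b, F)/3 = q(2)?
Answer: -86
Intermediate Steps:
q(V) = V² - 2*V
D(b, F) = 0 (D(b, F) = 3*(2*(-2 + 2)) = 3*(2*0) = 3*0 = 0)
G = -¼ (G = 1/(-4) = 1*(-¼) = -¼ ≈ -0.25000)
X(a, r) = ⅔ (X(a, r) = -⅓ + (-4*(-¼) + 0) = -⅓ + (1 + 0) = -⅓ + 1 = ⅔)
X(D(3, 0), 0)*(-15 + (-30 - 84)) = 2*(-15 + (-30 - 84))/3 = 2*(-15 - 114)/3 = (⅔)*(-129) = -86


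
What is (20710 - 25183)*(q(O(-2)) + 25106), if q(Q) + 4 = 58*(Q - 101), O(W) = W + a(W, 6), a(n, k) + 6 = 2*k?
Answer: -87116148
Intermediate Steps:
a(n, k) = -6 + 2*k
O(W) = 6 + W (O(W) = W + (-6 + 2*6) = W + (-6 + 12) = W + 6 = 6 + W)
q(Q) = -5862 + 58*Q (q(Q) = -4 + 58*(Q - 101) = -4 + 58*(-101 + Q) = -4 + (-5858 + 58*Q) = -5862 + 58*Q)
(20710 - 25183)*(q(O(-2)) + 25106) = (20710 - 25183)*((-5862 + 58*(6 - 2)) + 25106) = -4473*((-5862 + 58*4) + 25106) = -4473*((-5862 + 232) + 25106) = -4473*(-5630 + 25106) = -4473*19476 = -87116148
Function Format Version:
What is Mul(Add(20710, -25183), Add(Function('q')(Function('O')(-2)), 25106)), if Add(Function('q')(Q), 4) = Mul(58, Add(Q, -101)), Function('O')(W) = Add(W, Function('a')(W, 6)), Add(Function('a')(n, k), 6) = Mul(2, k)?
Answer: -87116148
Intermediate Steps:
Function('a')(n, k) = Add(-6, Mul(2, k))
Function('O')(W) = Add(6, W) (Function('O')(W) = Add(W, Add(-6, Mul(2, 6))) = Add(W, Add(-6, 12)) = Add(W, 6) = Add(6, W))
Function('q')(Q) = Add(-5862, Mul(58, Q)) (Function('q')(Q) = Add(-4, Mul(58, Add(Q, -101))) = Add(-4, Mul(58, Add(-101, Q))) = Add(-4, Add(-5858, Mul(58, Q))) = Add(-5862, Mul(58, Q)))
Mul(Add(20710, -25183), Add(Function('q')(Function('O')(-2)), 25106)) = Mul(Add(20710, -25183), Add(Add(-5862, Mul(58, Add(6, -2))), 25106)) = Mul(-4473, Add(Add(-5862, Mul(58, 4)), 25106)) = Mul(-4473, Add(Add(-5862, 232), 25106)) = Mul(-4473, Add(-5630, 25106)) = Mul(-4473, 19476) = -87116148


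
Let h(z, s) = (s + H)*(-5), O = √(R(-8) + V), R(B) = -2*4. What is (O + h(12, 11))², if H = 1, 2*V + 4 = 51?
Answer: (120 - √62)²/4 ≈ 3143.1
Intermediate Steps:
V = 47/2 (V = -2 + (½)*51 = -2 + 51/2 = 47/2 ≈ 23.500)
R(B) = -8
O = √62/2 (O = √(-8 + 47/2) = √(31/2) = √62/2 ≈ 3.9370)
h(z, s) = -5 - 5*s (h(z, s) = (s + 1)*(-5) = (1 + s)*(-5) = -5 - 5*s)
(O + h(12, 11))² = (√62/2 + (-5 - 5*11))² = (√62/2 + (-5 - 55))² = (√62/2 - 60)² = (-60 + √62/2)²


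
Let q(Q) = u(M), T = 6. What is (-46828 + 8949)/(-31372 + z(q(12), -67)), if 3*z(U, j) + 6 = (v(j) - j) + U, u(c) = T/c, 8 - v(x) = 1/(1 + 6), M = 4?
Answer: 1590918/1316639 ≈ 1.2083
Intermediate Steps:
v(x) = 55/7 (v(x) = 8 - 1/(1 + 6) = 8 - 1/7 = 8 - 1*⅐ = 8 - ⅐ = 55/7)
u(c) = 6/c
q(Q) = 3/2 (q(Q) = 6/4 = 6*(¼) = 3/2)
z(U, j) = 13/21 - j/3 + U/3 (z(U, j) = -2 + ((55/7 - j) + U)/3 = -2 + (55/7 + U - j)/3 = -2 + (55/21 - j/3 + U/3) = 13/21 - j/3 + U/3)
(-46828 + 8949)/(-31372 + z(q(12), -67)) = (-46828 + 8949)/(-31372 + (13/21 - ⅓*(-67) + (⅓)*(3/2))) = -37879/(-31372 + (13/21 + 67/3 + ½)) = -37879/(-31372 + 985/42) = -37879/(-1316639/42) = -37879*(-42/1316639) = 1590918/1316639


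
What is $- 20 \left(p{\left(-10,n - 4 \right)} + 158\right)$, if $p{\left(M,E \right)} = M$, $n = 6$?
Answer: $-2960$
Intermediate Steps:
$- 20 \left(p{\left(-10,n - 4 \right)} + 158\right) = - 20 \left(-10 + 158\right) = \left(-20\right) 148 = -2960$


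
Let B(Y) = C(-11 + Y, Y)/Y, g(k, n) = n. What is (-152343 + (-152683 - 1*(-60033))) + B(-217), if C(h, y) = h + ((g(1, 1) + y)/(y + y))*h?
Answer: -11536401277/47089 ≈ -2.4499e+5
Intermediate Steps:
C(h, y) = h + h*(1 + y)/(2*y) (C(h, y) = h + ((1 + y)/(y + y))*h = h + ((1 + y)/((2*y)))*h = h + ((1 + y)*(1/(2*y)))*h = h + ((1 + y)/(2*y))*h = h + h*(1 + y)/(2*y))
B(Y) = (1 + 3*Y)*(-11 + Y)/(2*Y**2) (B(Y) = ((-11 + Y)*(1 + 3*Y)/(2*Y))/Y = ((1 + 3*Y)*(-11 + Y)/(2*Y))/Y = (1 + 3*Y)*(-11 + Y)/(2*Y**2))
(-152343 + (-152683 - 1*(-60033))) + B(-217) = (-152343 + (-152683 - 1*(-60033))) + (1/2)*(1 + 3*(-217))*(-11 - 217)/(-217)**2 = (-152343 + (-152683 + 60033)) + (1/2)*(1/47089)*(1 - 651)*(-228) = (-152343 - 92650) + (1/2)*(1/47089)*(-650)*(-228) = -244993 + 74100/47089 = -11536401277/47089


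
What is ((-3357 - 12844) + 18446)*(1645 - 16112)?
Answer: -32478415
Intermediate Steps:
((-3357 - 12844) + 18446)*(1645 - 16112) = (-16201 + 18446)*(-14467) = 2245*(-14467) = -32478415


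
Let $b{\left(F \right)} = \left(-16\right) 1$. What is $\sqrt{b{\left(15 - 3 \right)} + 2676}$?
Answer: $2 \sqrt{665} \approx 51.575$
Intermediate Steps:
$b{\left(F \right)} = -16$
$\sqrt{b{\left(15 - 3 \right)} + 2676} = \sqrt{-16 + 2676} = \sqrt{2660} = 2 \sqrt{665}$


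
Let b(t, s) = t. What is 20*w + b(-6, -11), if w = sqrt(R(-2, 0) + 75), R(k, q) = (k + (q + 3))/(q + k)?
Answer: -6 + 10*sqrt(298) ≈ 166.63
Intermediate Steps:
R(k, q) = (3 + k + q)/(k + q) (R(k, q) = (k + (3 + q))/(k + q) = (3 + k + q)/(k + q))
w = sqrt(298)/2 (w = sqrt((3 - 2 + 0)/(-2 + 0) + 75) = sqrt(1/(-2) + 75) = sqrt(-1/2*1 + 75) = sqrt(-1/2 + 75) = sqrt(149/2) = sqrt(298)/2 ≈ 8.6313)
20*w + b(-6, -11) = 20*(sqrt(298)/2) - 6 = 10*sqrt(298) - 6 = -6 + 10*sqrt(298)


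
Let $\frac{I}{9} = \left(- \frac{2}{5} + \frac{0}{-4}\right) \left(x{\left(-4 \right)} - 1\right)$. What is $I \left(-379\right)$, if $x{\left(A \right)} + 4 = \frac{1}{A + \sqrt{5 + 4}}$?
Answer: $- \frac{40932}{5} \approx -8186.4$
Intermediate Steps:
$x{\left(A \right)} = -4 + \frac{1}{3 + A}$ ($x{\left(A \right)} = -4 + \frac{1}{A + \sqrt{5 + 4}} = -4 + \frac{1}{A + \sqrt{9}} = -4 + \frac{1}{A + 3} = -4 + \frac{1}{3 + A}$)
$I = \frac{108}{5}$ ($I = 9 \left(- \frac{2}{5} + \frac{0}{-4}\right) \left(\frac{-11 - -16}{3 - 4} - 1\right) = 9 \left(\left(-2\right) \frac{1}{5} + 0 \left(- \frac{1}{4}\right)\right) \left(\frac{-11 + 16}{-1} - 1\right) = 9 \left(- \frac{2}{5} + 0\right) \left(\left(-1\right) 5 - 1\right) = 9 \left(- \frac{2 \left(-5 - 1\right)}{5}\right) = 9 \left(\left(- \frac{2}{5}\right) \left(-6\right)\right) = 9 \cdot \frac{12}{5} = \frac{108}{5} \approx 21.6$)
$I \left(-379\right) = \frac{108}{5} \left(-379\right) = - \frac{40932}{5}$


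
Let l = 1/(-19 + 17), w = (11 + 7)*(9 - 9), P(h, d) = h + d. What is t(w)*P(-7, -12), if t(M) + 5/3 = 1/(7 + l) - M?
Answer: 1121/39 ≈ 28.744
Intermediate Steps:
P(h, d) = d + h
w = 0 (w = 18*0 = 0)
l = -1/2 (l = 1/(-2) = -1/2 ≈ -0.50000)
t(M) = -59/39 - M (t(M) = -5/3 + (1/(7 - 1/2) - M) = -5/3 + (1/(13/2) - M) = -5/3 + (2/13 - M) = -59/39 - M)
t(w)*P(-7, -12) = (-59/39 - 1*0)*(-12 - 7) = (-59/39 + 0)*(-19) = -59/39*(-19) = 1121/39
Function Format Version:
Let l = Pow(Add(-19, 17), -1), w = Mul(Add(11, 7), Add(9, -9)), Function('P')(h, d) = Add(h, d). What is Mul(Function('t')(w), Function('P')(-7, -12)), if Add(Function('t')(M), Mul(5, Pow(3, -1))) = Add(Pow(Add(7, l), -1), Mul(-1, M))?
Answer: Rational(1121, 39) ≈ 28.744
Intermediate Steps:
Function('P')(h, d) = Add(d, h)
w = 0 (w = Mul(18, 0) = 0)
l = Rational(-1, 2) (l = Pow(-2, -1) = Rational(-1, 2) ≈ -0.50000)
Function('t')(M) = Add(Rational(-59, 39), Mul(-1, M)) (Function('t')(M) = Add(Rational(-5, 3), Add(Pow(Add(7, Rational(-1, 2)), -1), Mul(-1, M))) = Add(Rational(-5, 3), Add(Pow(Rational(13, 2), -1), Mul(-1, M))) = Add(Rational(-5, 3), Add(Rational(2, 13), Mul(-1, M))) = Add(Rational(-59, 39), Mul(-1, M)))
Mul(Function('t')(w), Function('P')(-7, -12)) = Mul(Add(Rational(-59, 39), Mul(-1, 0)), Add(-12, -7)) = Mul(Add(Rational(-59, 39), 0), -19) = Mul(Rational(-59, 39), -19) = Rational(1121, 39)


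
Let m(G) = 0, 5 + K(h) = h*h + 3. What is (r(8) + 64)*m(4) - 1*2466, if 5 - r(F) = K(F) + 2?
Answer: -2466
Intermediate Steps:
K(h) = -2 + h² (K(h) = -5 + (h*h + 3) = -5 + (h² + 3) = -5 + (3 + h²) = -2 + h²)
r(F) = 5 - F² (r(F) = 5 - ((-2 + F²) + 2) = 5 - F²)
(r(8) + 64)*m(4) - 1*2466 = ((5 - 1*8²) + 64)*0 - 1*2466 = ((5 - 1*64) + 64)*0 - 2466 = ((5 - 64) + 64)*0 - 2466 = (-59 + 64)*0 - 2466 = 5*0 - 2466 = 0 - 2466 = -2466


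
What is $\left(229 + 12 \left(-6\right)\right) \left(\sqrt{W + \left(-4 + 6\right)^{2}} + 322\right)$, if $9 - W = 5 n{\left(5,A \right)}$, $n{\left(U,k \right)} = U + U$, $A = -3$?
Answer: $50554 + 157 i \sqrt{37} \approx 50554.0 + 954.99 i$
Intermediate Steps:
$n{\left(U,k \right)} = 2 U$
$W = -41$ ($W = 9 - 5 \cdot 2 \cdot 5 = 9 - 5 \cdot 10 = 9 - 50 = -41$)
$\left(229 + 12 \left(-6\right)\right) \left(\sqrt{W + \left(-4 + 6\right)^{2}} + 322\right) = \left(229 + 12 \left(-6\right)\right) \left(\sqrt{-41 + \left(-4 + 6\right)^{2}} + 322\right) = \left(229 - 72\right) \left(\sqrt{-41 + 2^{2}} + 322\right) = 157 \left(\sqrt{-41 + 4} + 322\right) = 157 \left(\sqrt{-37} + 322\right) = 157 \left(i \sqrt{37} + 322\right) = 157 \left(322 + i \sqrt{37}\right) = 50554 + 157 i \sqrt{37}$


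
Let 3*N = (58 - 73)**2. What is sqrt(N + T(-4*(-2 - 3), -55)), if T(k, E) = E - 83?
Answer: 3*I*sqrt(7) ≈ 7.9373*I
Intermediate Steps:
T(k, E) = -83 + E
N = 75 (N = (58 - 73)**2/3 = (1/3)*(-15)**2 = (1/3)*225 = 75)
sqrt(N + T(-4*(-2 - 3), -55)) = sqrt(75 + (-83 - 55)) = sqrt(75 - 138) = sqrt(-63) = 3*I*sqrt(7)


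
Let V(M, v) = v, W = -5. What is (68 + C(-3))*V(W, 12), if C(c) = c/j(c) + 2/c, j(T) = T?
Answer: 820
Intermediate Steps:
C(c) = 1 + 2/c (C(c) = c/c + 2/c = 1 + 2/c)
(68 + C(-3))*V(W, 12) = (68 + (2 - 3)/(-3))*12 = (68 - 1/3*(-1))*12 = (68 + 1/3)*12 = (205/3)*12 = 820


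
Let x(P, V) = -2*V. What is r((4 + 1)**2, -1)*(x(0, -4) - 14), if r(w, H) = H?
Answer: 6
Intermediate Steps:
r((4 + 1)**2, -1)*(x(0, -4) - 14) = -(-2*(-4) - 14) = -(8 - 14) = -1*(-6) = 6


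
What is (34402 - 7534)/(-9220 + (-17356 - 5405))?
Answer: -26868/31981 ≈ -0.84012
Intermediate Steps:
(34402 - 7534)/(-9220 + (-17356 - 5405)) = 26868/(-9220 - 22761) = 26868/(-31981) = 26868*(-1/31981) = -26868/31981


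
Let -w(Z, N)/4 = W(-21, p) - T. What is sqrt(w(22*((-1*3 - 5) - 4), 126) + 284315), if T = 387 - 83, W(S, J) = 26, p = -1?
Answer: sqrt(285427) ≈ 534.25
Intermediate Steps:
T = 304
w(Z, N) = 1112 (w(Z, N) = -4*(26 - 1*304) = -4*(26 - 304) = -4*(-278) = 1112)
sqrt(w(22*((-1*3 - 5) - 4), 126) + 284315) = sqrt(1112 + 284315) = sqrt(285427)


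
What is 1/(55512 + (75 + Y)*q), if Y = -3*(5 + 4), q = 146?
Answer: 1/62520 ≈ 1.5995e-5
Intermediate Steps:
Y = -27 (Y = -3*9 = -27)
1/(55512 + (75 + Y)*q) = 1/(55512 + (75 - 27)*146) = 1/(55512 + 48*146) = 1/(55512 + 7008) = 1/62520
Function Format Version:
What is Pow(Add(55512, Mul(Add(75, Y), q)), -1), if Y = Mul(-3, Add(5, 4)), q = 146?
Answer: Rational(1, 62520) ≈ 1.5995e-5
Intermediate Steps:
Y = -27 (Y = Mul(-3, 9) = -27)
Pow(Add(55512, Mul(Add(75, Y), q)), -1) = Pow(Add(55512, Mul(Add(75, -27), 146)), -1) = Pow(Add(55512, Mul(48, 146)), -1) = Pow(Add(55512, 7008), -1) = Pow(62520, -1) = Rational(1, 62520)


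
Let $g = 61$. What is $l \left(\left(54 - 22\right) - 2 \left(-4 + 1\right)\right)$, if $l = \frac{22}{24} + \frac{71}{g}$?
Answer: $\frac{28937}{366} \approx 79.063$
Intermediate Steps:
$l = \frac{1523}{732}$ ($l = \frac{22}{24} + \frac{71}{61} = 22 \cdot \frac{1}{24} + 71 \cdot \frac{1}{61} = \frac{11}{12} + \frac{71}{61} = \frac{1523}{732} \approx 2.0806$)
$l \left(\left(54 - 22\right) - 2 \left(-4 + 1\right)\right) = \frac{1523 \left(\left(54 - 22\right) - 2 \left(-4 + 1\right)\right)}{732} = \frac{1523 \left(32 - -6\right)}{732} = \frac{1523 \left(32 + 6\right)}{732} = \frac{1523}{732} \cdot 38 = \frac{28937}{366}$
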